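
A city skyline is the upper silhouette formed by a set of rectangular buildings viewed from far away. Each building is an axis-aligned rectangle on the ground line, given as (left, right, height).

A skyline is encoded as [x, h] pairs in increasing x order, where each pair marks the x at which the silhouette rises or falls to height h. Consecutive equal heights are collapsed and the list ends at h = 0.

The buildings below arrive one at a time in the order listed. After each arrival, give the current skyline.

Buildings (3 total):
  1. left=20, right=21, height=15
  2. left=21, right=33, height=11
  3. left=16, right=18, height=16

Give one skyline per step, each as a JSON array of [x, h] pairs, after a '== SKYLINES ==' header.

== SKYLINES ==
[[20,15],[21,0]]
[[20,15],[21,11],[33,0]]
[[16,16],[18,0],[20,15],[21,11],[33,0]]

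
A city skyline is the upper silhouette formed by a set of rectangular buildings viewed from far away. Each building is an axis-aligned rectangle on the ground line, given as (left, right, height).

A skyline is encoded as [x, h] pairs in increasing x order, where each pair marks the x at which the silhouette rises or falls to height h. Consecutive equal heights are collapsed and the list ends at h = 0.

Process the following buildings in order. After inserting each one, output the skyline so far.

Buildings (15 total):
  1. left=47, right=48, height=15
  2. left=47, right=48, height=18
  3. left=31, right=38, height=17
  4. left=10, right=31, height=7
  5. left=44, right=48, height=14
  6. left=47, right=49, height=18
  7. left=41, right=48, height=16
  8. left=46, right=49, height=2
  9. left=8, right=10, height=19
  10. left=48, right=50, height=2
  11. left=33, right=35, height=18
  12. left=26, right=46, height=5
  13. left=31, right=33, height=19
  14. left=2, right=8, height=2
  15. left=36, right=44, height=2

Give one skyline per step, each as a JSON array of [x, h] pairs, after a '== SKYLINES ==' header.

== SKYLINES ==
[[47,15],[48,0]]
[[47,18],[48,0]]
[[31,17],[38,0],[47,18],[48,0]]
[[10,7],[31,17],[38,0],[47,18],[48,0]]
[[10,7],[31,17],[38,0],[44,14],[47,18],[48,0]]
[[10,7],[31,17],[38,0],[44,14],[47,18],[49,0]]
[[10,7],[31,17],[38,0],[41,16],[47,18],[49,0]]
[[10,7],[31,17],[38,0],[41,16],[47,18],[49,0]]
[[8,19],[10,7],[31,17],[38,0],[41,16],[47,18],[49,0]]
[[8,19],[10,7],[31,17],[38,0],[41,16],[47,18],[49,2],[50,0]]
[[8,19],[10,7],[31,17],[33,18],[35,17],[38,0],[41,16],[47,18],[49,2],[50,0]]
[[8,19],[10,7],[31,17],[33,18],[35,17],[38,5],[41,16],[47,18],[49,2],[50,0]]
[[8,19],[10,7],[31,19],[33,18],[35,17],[38,5],[41,16],[47,18],[49,2],[50,0]]
[[2,2],[8,19],[10,7],[31,19],[33,18],[35,17],[38,5],[41,16],[47,18],[49,2],[50,0]]
[[2,2],[8,19],[10,7],[31,19],[33,18],[35,17],[38,5],[41,16],[47,18],[49,2],[50,0]]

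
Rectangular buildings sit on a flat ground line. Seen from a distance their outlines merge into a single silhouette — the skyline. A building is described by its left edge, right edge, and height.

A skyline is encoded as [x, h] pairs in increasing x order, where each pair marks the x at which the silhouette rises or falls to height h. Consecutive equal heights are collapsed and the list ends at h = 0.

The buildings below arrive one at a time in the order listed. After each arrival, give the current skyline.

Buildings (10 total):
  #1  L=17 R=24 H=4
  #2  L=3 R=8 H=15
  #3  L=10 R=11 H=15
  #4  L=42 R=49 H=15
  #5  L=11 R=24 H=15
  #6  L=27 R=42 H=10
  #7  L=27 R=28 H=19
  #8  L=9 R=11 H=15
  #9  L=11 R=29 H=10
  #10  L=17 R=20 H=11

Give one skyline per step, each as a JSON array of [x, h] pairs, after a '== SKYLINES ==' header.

== SKYLINES ==
[[17,4],[24,0]]
[[3,15],[8,0],[17,4],[24,0]]
[[3,15],[8,0],[10,15],[11,0],[17,4],[24,0]]
[[3,15],[8,0],[10,15],[11,0],[17,4],[24,0],[42,15],[49,0]]
[[3,15],[8,0],[10,15],[24,0],[42,15],[49,0]]
[[3,15],[8,0],[10,15],[24,0],[27,10],[42,15],[49,0]]
[[3,15],[8,0],[10,15],[24,0],[27,19],[28,10],[42,15],[49,0]]
[[3,15],[8,0],[9,15],[24,0],[27,19],[28,10],[42,15],[49,0]]
[[3,15],[8,0],[9,15],[24,10],[27,19],[28,10],[42,15],[49,0]]
[[3,15],[8,0],[9,15],[24,10],[27,19],[28,10],[42,15],[49,0]]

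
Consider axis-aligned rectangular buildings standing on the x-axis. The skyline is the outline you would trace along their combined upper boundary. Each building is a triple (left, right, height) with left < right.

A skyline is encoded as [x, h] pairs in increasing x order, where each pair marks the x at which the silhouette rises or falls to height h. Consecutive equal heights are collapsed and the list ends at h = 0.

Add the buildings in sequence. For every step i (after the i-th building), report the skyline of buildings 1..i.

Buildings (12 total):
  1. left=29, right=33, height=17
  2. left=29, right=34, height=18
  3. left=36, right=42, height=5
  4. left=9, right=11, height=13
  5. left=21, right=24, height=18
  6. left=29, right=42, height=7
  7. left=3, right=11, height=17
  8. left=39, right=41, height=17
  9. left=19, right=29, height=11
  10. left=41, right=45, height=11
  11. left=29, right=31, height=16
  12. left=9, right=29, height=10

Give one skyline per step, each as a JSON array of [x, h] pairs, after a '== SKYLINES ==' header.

== SKYLINES ==
[[29,17],[33,0]]
[[29,18],[34,0]]
[[29,18],[34,0],[36,5],[42,0]]
[[9,13],[11,0],[29,18],[34,0],[36,5],[42,0]]
[[9,13],[11,0],[21,18],[24,0],[29,18],[34,0],[36,5],[42,0]]
[[9,13],[11,0],[21,18],[24,0],[29,18],[34,7],[42,0]]
[[3,17],[11,0],[21,18],[24,0],[29,18],[34,7],[42,0]]
[[3,17],[11,0],[21,18],[24,0],[29,18],[34,7],[39,17],[41,7],[42,0]]
[[3,17],[11,0],[19,11],[21,18],[24,11],[29,18],[34,7],[39,17],[41,7],[42,0]]
[[3,17],[11,0],[19,11],[21,18],[24,11],[29,18],[34,7],[39,17],[41,11],[45,0]]
[[3,17],[11,0],[19,11],[21,18],[24,11],[29,18],[34,7],[39,17],[41,11],[45,0]]
[[3,17],[11,10],[19,11],[21,18],[24,11],[29,18],[34,7],[39,17],[41,11],[45,0]]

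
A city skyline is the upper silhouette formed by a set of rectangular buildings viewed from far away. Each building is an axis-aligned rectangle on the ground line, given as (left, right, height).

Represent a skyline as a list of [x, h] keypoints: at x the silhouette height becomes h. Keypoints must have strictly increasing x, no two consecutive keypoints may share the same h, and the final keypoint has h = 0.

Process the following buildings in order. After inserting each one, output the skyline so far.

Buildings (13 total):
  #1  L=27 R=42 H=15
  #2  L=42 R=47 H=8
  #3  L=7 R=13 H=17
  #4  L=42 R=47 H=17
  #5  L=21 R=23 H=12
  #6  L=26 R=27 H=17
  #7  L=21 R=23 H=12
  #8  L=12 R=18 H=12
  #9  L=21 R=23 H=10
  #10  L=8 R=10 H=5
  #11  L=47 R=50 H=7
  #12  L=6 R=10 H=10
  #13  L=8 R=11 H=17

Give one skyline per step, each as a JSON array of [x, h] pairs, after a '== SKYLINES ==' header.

== SKYLINES ==
[[27,15],[42,0]]
[[27,15],[42,8],[47,0]]
[[7,17],[13,0],[27,15],[42,8],[47,0]]
[[7,17],[13,0],[27,15],[42,17],[47,0]]
[[7,17],[13,0],[21,12],[23,0],[27,15],[42,17],[47,0]]
[[7,17],[13,0],[21,12],[23,0],[26,17],[27,15],[42,17],[47,0]]
[[7,17],[13,0],[21,12],[23,0],[26,17],[27,15],[42,17],[47,0]]
[[7,17],[13,12],[18,0],[21,12],[23,0],[26,17],[27,15],[42,17],[47,0]]
[[7,17],[13,12],[18,0],[21,12],[23,0],[26,17],[27,15],[42,17],[47,0]]
[[7,17],[13,12],[18,0],[21,12],[23,0],[26,17],[27,15],[42,17],[47,0]]
[[7,17],[13,12],[18,0],[21,12],[23,0],[26,17],[27,15],[42,17],[47,7],[50,0]]
[[6,10],[7,17],[13,12],[18,0],[21,12],[23,0],[26,17],[27,15],[42,17],[47,7],[50,0]]
[[6,10],[7,17],[13,12],[18,0],[21,12],[23,0],[26,17],[27,15],[42,17],[47,7],[50,0]]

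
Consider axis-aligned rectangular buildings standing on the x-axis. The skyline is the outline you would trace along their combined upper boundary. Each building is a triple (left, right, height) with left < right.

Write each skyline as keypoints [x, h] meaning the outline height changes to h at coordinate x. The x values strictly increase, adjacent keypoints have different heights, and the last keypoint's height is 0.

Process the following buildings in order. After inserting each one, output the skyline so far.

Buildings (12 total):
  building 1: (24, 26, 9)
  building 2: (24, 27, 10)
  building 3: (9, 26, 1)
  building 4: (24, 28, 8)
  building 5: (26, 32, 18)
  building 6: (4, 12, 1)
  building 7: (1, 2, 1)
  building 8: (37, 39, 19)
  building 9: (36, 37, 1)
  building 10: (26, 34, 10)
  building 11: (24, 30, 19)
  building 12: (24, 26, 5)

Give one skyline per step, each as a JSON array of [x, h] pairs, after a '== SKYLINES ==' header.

== SKYLINES ==
[[24,9],[26,0]]
[[24,10],[27,0]]
[[9,1],[24,10],[27,0]]
[[9,1],[24,10],[27,8],[28,0]]
[[9,1],[24,10],[26,18],[32,0]]
[[4,1],[24,10],[26,18],[32,0]]
[[1,1],[2,0],[4,1],[24,10],[26,18],[32,0]]
[[1,1],[2,0],[4,1],[24,10],[26,18],[32,0],[37,19],[39,0]]
[[1,1],[2,0],[4,1],[24,10],[26,18],[32,0],[36,1],[37,19],[39,0]]
[[1,1],[2,0],[4,1],[24,10],[26,18],[32,10],[34,0],[36,1],[37,19],[39,0]]
[[1,1],[2,0],[4,1],[24,19],[30,18],[32,10],[34,0],[36,1],[37,19],[39,0]]
[[1,1],[2,0],[4,1],[24,19],[30,18],[32,10],[34,0],[36,1],[37,19],[39,0]]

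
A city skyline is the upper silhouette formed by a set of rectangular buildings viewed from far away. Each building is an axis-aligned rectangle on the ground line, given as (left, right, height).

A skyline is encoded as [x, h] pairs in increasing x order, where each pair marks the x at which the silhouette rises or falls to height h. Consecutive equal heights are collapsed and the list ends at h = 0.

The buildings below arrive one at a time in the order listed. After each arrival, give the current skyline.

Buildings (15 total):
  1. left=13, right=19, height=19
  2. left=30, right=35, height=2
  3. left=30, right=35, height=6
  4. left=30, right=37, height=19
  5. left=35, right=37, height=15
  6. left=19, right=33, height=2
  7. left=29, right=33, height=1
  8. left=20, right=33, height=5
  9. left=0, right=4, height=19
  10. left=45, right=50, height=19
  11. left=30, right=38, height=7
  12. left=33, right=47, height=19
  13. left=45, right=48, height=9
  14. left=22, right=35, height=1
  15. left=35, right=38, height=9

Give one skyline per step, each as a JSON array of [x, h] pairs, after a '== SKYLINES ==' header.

== SKYLINES ==
[[13,19],[19,0]]
[[13,19],[19,0],[30,2],[35,0]]
[[13,19],[19,0],[30,6],[35,0]]
[[13,19],[19,0],[30,19],[37,0]]
[[13,19],[19,0],[30,19],[37,0]]
[[13,19],[19,2],[30,19],[37,0]]
[[13,19],[19,2],[30,19],[37,0]]
[[13,19],[19,2],[20,5],[30,19],[37,0]]
[[0,19],[4,0],[13,19],[19,2],[20,5],[30,19],[37,0]]
[[0,19],[4,0],[13,19],[19,2],[20,5],[30,19],[37,0],[45,19],[50,0]]
[[0,19],[4,0],[13,19],[19,2],[20,5],[30,19],[37,7],[38,0],[45,19],[50,0]]
[[0,19],[4,0],[13,19],[19,2],[20,5],[30,19],[50,0]]
[[0,19],[4,0],[13,19],[19,2],[20,5],[30,19],[50,0]]
[[0,19],[4,0],[13,19],[19,2],[20,5],[30,19],[50,0]]
[[0,19],[4,0],[13,19],[19,2],[20,5],[30,19],[50,0]]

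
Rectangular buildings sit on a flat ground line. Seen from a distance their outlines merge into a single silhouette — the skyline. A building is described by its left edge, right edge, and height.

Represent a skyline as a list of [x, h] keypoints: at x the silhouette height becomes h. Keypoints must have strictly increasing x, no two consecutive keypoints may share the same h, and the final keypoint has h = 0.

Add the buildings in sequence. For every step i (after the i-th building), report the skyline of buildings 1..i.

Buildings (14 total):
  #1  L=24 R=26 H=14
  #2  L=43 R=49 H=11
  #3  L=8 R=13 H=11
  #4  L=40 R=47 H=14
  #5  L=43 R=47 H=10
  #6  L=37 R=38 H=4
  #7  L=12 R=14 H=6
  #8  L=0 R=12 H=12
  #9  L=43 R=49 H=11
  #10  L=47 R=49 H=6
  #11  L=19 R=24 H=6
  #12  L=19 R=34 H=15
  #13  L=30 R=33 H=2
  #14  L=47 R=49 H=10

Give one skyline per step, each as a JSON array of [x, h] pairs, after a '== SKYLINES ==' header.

== SKYLINES ==
[[24,14],[26,0]]
[[24,14],[26,0],[43,11],[49,0]]
[[8,11],[13,0],[24,14],[26,0],[43,11],[49,0]]
[[8,11],[13,0],[24,14],[26,0],[40,14],[47,11],[49,0]]
[[8,11],[13,0],[24,14],[26,0],[40,14],[47,11],[49,0]]
[[8,11],[13,0],[24,14],[26,0],[37,4],[38,0],[40,14],[47,11],[49,0]]
[[8,11],[13,6],[14,0],[24,14],[26,0],[37,4],[38,0],[40,14],[47,11],[49,0]]
[[0,12],[12,11],[13,6],[14,0],[24,14],[26,0],[37,4],[38,0],[40,14],[47,11],[49,0]]
[[0,12],[12,11],[13,6],[14,0],[24,14],[26,0],[37,4],[38,0],[40,14],[47,11],[49,0]]
[[0,12],[12,11],[13,6],[14,0],[24,14],[26,0],[37,4],[38,0],[40,14],[47,11],[49,0]]
[[0,12],[12,11],[13,6],[14,0],[19,6],[24,14],[26,0],[37,4],[38,0],[40,14],[47,11],[49,0]]
[[0,12],[12,11],[13,6],[14,0],[19,15],[34,0],[37,4],[38,0],[40,14],[47,11],[49,0]]
[[0,12],[12,11],[13,6],[14,0],[19,15],[34,0],[37,4],[38,0],[40,14],[47,11],[49,0]]
[[0,12],[12,11],[13,6],[14,0],[19,15],[34,0],[37,4],[38,0],[40,14],[47,11],[49,0]]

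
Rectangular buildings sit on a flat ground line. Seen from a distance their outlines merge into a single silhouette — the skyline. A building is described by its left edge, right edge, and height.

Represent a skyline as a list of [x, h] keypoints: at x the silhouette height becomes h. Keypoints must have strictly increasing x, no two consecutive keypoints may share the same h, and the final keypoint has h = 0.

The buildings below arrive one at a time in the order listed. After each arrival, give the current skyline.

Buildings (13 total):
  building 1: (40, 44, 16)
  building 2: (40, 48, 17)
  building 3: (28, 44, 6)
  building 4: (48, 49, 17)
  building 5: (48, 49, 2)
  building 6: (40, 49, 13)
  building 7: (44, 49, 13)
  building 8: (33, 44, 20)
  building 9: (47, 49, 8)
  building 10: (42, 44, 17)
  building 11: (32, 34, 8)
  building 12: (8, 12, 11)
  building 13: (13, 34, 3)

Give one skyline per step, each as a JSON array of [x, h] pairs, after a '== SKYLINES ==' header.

== SKYLINES ==
[[40,16],[44,0]]
[[40,17],[48,0]]
[[28,6],[40,17],[48,0]]
[[28,6],[40,17],[49,0]]
[[28,6],[40,17],[49,0]]
[[28,6],[40,17],[49,0]]
[[28,6],[40,17],[49,0]]
[[28,6],[33,20],[44,17],[49,0]]
[[28,6],[33,20],[44,17],[49,0]]
[[28,6],[33,20],[44,17],[49,0]]
[[28,6],[32,8],[33,20],[44,17],[49,0]]
[[8,11],[12,0],[28,6],[32,8],[33,20],[44,17],[49,0]]
[[8,11],[12,0],[13,3],[28,6],[32,8],[33,20],[44,17],[49,0]]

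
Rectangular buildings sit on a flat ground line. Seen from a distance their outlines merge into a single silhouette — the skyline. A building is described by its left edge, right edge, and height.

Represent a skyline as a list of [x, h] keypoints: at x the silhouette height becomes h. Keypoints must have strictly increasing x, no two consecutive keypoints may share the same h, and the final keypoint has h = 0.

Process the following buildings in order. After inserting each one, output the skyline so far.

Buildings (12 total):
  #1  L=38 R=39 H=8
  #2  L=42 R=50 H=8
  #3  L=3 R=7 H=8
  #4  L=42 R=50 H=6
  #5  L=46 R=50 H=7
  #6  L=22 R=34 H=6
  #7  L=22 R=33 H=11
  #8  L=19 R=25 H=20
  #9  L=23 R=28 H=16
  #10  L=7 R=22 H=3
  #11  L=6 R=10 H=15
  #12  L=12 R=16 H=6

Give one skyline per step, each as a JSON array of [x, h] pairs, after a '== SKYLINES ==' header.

== SKYLINES ==
[[38,8],[39,0]]
[[38,8],[39,0],[42,8],[50,0]]
[[3,8],[7,0],[38,8],[39,0],[42,8],[50,0]]
[[3,8],[7,0],[38,8],[39,0],[42,8],[50,0]]
[[3,8],[7,0],[38,8],[39,0],[42,8],[50,0]]
[[3,8],[7,0],[22,6],[34,0],[38,8],[39,0],[42,8],[50,0]]
[[3,8],[7,0],[22,11],[33,6],[34,0],[38,8],[39,0],[42,8],[50,0]]
[[3,8],[7,0],[19,20],[25,11],[33,6],[34,0],[38,8],[39,0],[42,8],[50,0]]
[[3,8],[7,0],[19,20],[25,16],[28,11],[33,6],[34,0],[38,8],[39,0],[42,8],[50,0]]
[[3,8],[7,3],[19,20],[25,16],[28,11],[33,6],[34,0],[38,8],[39,0],[42,8],[50,0]]
[[3,8],[6,15],[10,3],[19,20],[25,16],[28,11],[33,6],[34,0],[38,8],[39,0],[42,8],[50,0]]
[[3,8],[6,15],[10,3],[12,6],[16,3],[19,20],[25,16],[28,11],[33,6],[34,0],[38,8],[39,0],[42,8],[50,0]]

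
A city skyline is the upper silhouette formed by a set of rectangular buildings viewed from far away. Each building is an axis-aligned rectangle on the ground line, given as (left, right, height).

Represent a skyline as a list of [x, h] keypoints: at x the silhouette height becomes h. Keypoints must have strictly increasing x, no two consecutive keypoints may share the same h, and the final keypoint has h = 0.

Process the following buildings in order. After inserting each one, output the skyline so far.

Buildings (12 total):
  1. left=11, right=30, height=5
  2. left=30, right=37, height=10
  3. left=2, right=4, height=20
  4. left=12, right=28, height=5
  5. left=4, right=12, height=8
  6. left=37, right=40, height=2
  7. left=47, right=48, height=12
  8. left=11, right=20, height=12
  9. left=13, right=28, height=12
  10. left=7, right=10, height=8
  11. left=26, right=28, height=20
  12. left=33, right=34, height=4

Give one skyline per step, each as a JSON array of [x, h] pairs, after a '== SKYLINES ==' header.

== SKYLINES ==
[[11,5],[30,0]]
[[11,5],[30,10],[37,0]]
[[2,20],[4,0],[11,5],[30,10],[37,0]]
[[2,20],[4,0],[11,5],[30,10],[37,0]]
[[2,20],[4,8],[12,5],[30,10],[37,0]]
[[2,20],[4,8],[12,5],[30,10],[37,2],[40,0]]
[[2,20],[4,8],[12,5],[30,10],[37,2],[40,0],[47,12],[48,0]]
[[2,20],[4,8],[11,12],[20,5],[30,10],[37,2],[40,0],[47,12],[48,0]]
[[2,20],[4,8],[11,12],[28,5],[30,10],[37,2],[40,0],[47,12],[48,0]]
[[2,20],[4,8],[11,12],[28,5],[30,10],[37,2],[40,0],[47,12],[48,0]]
[[2,20],[4,8],[11,12],[26,20],[28,5],[30,10],[37,2],[40,0],[47,12],[48,0]]
[[2,20],[4,8],[11,12],[26,20],[28,5],[30,10],[37,2],[40,0],[47,12],[48,0]]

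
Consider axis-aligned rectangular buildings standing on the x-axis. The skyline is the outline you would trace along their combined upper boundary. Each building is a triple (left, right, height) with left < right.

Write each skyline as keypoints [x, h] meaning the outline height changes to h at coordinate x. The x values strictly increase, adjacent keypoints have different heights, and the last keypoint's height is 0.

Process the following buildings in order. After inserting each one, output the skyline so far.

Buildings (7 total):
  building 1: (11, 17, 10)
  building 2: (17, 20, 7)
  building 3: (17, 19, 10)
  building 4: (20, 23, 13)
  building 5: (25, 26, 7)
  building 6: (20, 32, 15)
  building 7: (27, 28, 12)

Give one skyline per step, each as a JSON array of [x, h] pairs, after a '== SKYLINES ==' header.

== SKYLINES ==
[[11,10],[17,0]]
[[11,10],[17,7],[20,0]]
[[11,10],[19,7],[20,0]]
[[11,10],[19,7],[20,13],[23,0]]
[[11,10],[19,7],[20,13],[23,0],[25,7],[26,0]]
[[11,10],[19,7],[20,15],[32,0]]
[[11,10],[19,7],[20,15],[32,0]]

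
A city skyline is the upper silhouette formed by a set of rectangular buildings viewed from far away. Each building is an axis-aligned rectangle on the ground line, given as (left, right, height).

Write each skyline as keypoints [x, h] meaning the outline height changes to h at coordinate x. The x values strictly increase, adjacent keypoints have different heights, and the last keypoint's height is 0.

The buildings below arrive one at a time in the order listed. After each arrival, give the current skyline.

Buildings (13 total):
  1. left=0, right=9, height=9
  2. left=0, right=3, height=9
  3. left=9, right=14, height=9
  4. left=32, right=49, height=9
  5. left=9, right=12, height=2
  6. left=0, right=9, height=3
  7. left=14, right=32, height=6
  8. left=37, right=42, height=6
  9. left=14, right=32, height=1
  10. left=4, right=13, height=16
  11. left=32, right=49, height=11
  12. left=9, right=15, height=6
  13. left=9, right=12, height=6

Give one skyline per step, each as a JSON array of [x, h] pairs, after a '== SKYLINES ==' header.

== SKYLINES ==
[[0,9],[9,0]]
[[0,9],[9,0]]
[[0,9],[14,0]]
[[0,9],[14,0],[32,9],[49,0]]
[[0,9],[14,0],[32,9],[49,0]]
[[0,9],[14,0],[32,9],[49,0]]
[[0,9],[14,6],[32,9],[49,0]]
[[0,9],[14,6],[32,9],[49,0]]
[[0,9],[14,6],[32,9],[49,0]]
[[0,9],[4,16],[13,9],[14,6],[32,9],[49,0]]
[[0,9],[4,16],[13,9],[14,6],[32,11],[49,0]]
[[0,9],[4,16],[13,9],[14,6],[32,11],[49,0]]
[[0,9],[4,16],[13,9],[14,6],[32,11],[49,0]]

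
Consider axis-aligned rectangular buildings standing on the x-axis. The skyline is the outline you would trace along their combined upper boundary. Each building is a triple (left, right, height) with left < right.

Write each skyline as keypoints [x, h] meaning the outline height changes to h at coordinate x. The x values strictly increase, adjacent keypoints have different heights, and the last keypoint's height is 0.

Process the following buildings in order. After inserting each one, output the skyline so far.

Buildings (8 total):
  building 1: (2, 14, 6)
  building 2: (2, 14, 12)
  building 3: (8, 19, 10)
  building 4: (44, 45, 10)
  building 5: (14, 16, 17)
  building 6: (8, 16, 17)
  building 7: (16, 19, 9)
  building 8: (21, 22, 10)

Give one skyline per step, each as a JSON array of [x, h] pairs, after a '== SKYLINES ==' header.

== SKYLINES ==
[[2,6],[14,0]]
[[2,12],[14,0]]
[[2,12],[14,10],[19,0]]
[[2,12],[14,10],[19,0],[44,10],[45,0]]
[[2,12],[14,17],[16,10],[19,0],[44,10],[45,0]]
[[2,12],[8,17],[16,10],[19,0],[44,10],[45,0]]
[[2,12],[8,17],[16,10],[19,0],[44,10],[45,0]]
[[2,12],[8,17],[16,10],[19,0],[21,10],[22,0],[44,10],[45,0]]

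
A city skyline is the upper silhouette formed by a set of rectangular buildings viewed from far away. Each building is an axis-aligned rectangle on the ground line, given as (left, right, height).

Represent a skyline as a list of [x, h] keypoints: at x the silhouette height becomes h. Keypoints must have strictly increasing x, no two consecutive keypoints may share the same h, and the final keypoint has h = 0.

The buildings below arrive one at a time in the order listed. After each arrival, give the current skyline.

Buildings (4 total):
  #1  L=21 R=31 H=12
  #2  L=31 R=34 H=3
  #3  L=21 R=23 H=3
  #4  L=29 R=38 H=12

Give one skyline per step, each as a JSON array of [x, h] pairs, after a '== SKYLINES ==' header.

== SKYLINES ==
[[21,12],[31,0]]
[[21,12],[31,3],[34,0]]
[[21,12],[31,3],[34,0]]
[[21,12],[38,0]]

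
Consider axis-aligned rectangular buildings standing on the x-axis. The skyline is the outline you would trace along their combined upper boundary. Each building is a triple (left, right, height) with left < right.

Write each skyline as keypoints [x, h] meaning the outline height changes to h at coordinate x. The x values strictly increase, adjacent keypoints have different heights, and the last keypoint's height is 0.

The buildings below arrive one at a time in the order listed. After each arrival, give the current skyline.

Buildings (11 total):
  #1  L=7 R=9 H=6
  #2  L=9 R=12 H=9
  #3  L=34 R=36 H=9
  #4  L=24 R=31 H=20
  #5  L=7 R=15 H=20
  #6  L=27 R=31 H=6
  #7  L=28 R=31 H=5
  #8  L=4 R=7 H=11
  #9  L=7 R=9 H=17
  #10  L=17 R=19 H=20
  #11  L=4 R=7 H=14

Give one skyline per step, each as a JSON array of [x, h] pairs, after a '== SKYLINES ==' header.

== SKYLINES ==
[[7,6],[9,0]]
[[7,6],[9,9],[12,0]]
[[7,6],[9,9],[12,0],[34,9],[36,0]]
[[7,6],[9,9],[12,0],[24,20],[31,0],[34,9],[36,0]]
[[7,20],[15,0],[24,20],[31,0],[34,9],[36,0]]
[[7,20],[15,0],[24,20],[31,0],[34,9],[36,0]]
[[7,20],[15,0],[24,20],[31,0],[34,9],[36,0]]
[[4,11],[7,20],[15,0],[24,20],[31,0],[34,9],[36,0]]
[[4,11],[7,20],[15,0],[24,20],[31,0],[34,9],[36,0]]
[[4,11],[7,20],[15,0],[17,20],[19,0],[24,20],[31,0],[34,9],[36,0]]
[[4,14],[7,20],[15,0],[17,20],[19,0],[24,20],[31,0],[34,9],[36,0]]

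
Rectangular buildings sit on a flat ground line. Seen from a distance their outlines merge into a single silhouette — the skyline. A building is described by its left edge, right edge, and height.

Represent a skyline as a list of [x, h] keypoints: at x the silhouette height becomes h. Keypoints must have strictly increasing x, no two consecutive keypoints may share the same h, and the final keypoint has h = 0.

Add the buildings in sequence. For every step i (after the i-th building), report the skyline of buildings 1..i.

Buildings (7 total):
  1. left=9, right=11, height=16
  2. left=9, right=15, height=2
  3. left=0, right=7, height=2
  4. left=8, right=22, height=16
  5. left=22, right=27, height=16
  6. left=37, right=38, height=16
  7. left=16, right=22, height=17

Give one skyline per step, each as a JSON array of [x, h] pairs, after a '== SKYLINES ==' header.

== SKYLINES ==
[[9,16],[11,0]]
[[9,16],[11,2],[15,0]]
[[0,2],[7,0],[9,16],[11,2],[15,0]]
[[0,2],[7,0],[8,16],[22,0]]
[[0,2],[7,0],[8,16],[27,0]]
[[0,2],[7,0],[8,16],[27,0],[37,16],[38,0]]
[[0,2],[7,0],[8,16],[16,17],[22,16],[27,0],[37,16],[38,0]]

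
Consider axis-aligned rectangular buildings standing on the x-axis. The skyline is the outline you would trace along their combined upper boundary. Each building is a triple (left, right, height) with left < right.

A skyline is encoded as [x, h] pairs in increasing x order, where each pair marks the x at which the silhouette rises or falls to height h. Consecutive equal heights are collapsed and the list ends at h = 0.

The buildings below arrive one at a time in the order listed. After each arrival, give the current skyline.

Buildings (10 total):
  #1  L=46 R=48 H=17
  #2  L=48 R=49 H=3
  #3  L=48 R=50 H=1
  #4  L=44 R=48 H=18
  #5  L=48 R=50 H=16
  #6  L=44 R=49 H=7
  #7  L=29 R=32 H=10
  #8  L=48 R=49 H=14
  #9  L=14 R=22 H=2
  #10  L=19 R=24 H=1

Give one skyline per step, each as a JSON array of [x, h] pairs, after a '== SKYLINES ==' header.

== SKYLINES ==
[[46,17],[48,0]]
[[46,17],[48,3],[49,0]]
[[46,17],[48,3],[49,1],[50,0]]
[[44,18],[48,3],[49,1],[50,0]]
[[44,18],[48,16],[50,0]]
[[44,18],[48,16],[50,0]]
[[29,10],[32,0],[44,18],[48,16],[50,0]]
[[29,10],[32,0],[44,18],[48,16],[50,0]]
[[14,2],[22,0],[29,10],[32,0],[44,18],[48,16],[50,0]]
[[14,2],[22,1],[24,0],[29,10],[32,0],[44,18],[48,16],[50,0]]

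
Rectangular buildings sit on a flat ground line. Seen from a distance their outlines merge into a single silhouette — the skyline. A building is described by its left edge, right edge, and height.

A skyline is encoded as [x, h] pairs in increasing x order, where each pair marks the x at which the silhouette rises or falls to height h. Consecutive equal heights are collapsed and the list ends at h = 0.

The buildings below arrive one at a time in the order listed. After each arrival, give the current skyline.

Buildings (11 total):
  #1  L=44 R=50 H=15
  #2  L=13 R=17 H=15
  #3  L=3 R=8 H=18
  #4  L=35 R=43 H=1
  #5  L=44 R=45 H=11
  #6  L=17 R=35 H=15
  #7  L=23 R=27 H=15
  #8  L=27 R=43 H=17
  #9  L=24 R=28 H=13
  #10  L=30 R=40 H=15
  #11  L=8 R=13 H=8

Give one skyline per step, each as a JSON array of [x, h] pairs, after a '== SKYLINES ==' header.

== SKYLINES ==
[[44,15],[50,0]]
[[13,15],[17,0],[44,15],[50,0]]
[[3,18],[8,0],[13,15],[17,0],[44,15],[50,0]]
[[3,18],[8,0],[13,15],[17,0],[35,1],[43,0],[44,15],[50,0]]
[[3,18],[8,0],[13,15],[17,0],[35,1],[43,0],[44,15],[50,0]]
[[3,18],[8,0],[13,15],[35,1],[43,0],[44,15],[50,0]]
[[3,18],[8,0],[13,15],[35,1],[43,0],[44,15],[50,0]]
[[3,18],[8,0],[13,15],[27,17],[43,0],[44,15],[50,0]]
[[3,18],[8,0],[13,15],[27,17],[43,0],[44,15],[50,0]]
[[3,18],[8,0],[13,15],[27,17],[43,0],[44,15],[50,0]]
[[3,18],[8,8],[13,15],[27,17],[43,0],[44,15],[50,0]]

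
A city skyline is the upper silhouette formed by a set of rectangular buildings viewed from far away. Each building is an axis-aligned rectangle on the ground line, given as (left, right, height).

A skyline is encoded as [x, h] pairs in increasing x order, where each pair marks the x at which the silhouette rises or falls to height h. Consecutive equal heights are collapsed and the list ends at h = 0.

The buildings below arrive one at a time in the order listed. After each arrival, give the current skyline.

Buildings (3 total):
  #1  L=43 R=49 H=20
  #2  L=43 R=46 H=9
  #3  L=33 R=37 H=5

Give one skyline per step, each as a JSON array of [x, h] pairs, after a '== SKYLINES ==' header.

== SKYLINES ==
[[43,20],[49,0]]
[[43,20],[49,0]]
[[33,5],[37,0],[43,20],[49,0]]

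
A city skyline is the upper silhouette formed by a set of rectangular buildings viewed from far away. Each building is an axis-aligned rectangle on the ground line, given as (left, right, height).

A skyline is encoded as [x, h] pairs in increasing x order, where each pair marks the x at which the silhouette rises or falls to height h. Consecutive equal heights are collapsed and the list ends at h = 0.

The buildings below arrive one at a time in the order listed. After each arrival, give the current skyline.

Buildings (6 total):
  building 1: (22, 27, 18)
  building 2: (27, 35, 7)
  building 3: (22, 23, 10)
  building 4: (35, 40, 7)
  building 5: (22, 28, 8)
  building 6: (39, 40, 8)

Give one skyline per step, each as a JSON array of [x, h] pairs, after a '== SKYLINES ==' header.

== SKYLINES ==
[[22,18],[27,0]]
[[22,18],[27,7],[35,0]]
[[22,18],[27,7],[35,0]]
[[22,18],[27,7],[40,0]]
[[22,18],[27,8],[28,7],[40,0]]
[[22,18],[27,8],[28,7],[39,8],[40,0]]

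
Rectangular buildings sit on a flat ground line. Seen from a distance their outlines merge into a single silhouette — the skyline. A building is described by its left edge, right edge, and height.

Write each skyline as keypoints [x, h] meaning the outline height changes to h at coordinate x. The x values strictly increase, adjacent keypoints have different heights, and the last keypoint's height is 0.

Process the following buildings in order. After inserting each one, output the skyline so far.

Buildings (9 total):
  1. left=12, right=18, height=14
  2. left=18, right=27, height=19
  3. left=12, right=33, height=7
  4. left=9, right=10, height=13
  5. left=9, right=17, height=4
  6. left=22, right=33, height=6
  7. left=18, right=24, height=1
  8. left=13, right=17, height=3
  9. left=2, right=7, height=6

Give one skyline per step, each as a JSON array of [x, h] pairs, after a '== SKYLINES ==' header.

== SKYLINES ==
[[12,14],[18,0]]
[[12,14],[18,19],[27,0]]
[[12,14],[18,19],[27,7],[33,0]]
[[9,13],[10,0],[12,14],[18,19],[27,7],[33,0]]
[[9,13],[10,4],[12,14],[18,19],[27,7],[33,0]]
[[9,13],[10,4],[12,14],[18,19],[27,7],[33,0]]
[[9,13],[10,4],[12,14],[18,19],[27,7],[33,0]]
[[9,13],[10,4],[12,14],[18,19],[27,7],[33,0]]
[[2,6],[7,0],[9,13],[10,4],[12,14],[18,19],[27,7],[33,0]]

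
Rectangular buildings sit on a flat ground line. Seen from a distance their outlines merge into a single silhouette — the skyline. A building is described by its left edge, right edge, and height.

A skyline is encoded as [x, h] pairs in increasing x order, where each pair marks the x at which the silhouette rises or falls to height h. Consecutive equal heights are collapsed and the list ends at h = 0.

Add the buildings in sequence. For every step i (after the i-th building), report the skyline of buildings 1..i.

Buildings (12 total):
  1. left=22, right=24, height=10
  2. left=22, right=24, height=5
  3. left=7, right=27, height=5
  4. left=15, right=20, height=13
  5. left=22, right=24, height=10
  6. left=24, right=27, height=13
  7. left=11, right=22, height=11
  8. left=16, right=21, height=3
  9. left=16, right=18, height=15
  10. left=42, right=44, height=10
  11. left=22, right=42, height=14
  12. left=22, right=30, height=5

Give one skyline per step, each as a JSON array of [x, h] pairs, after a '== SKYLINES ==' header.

== SKYLINES ==
[[22,10],[24,0]]
[[22,10],[24,0]]
[[7,5],[22,10],[24,5],[27,0]]
[[7,5],[15,13],[20,5],[22,10],[24,5],[27,0]]
[[7,5],[15,13],[20,5],[22,10],[24,5],[27,0]]
[[7,5],[15,13],[20,5],[22,10],[24,13],[27,0]]
[[7,5],[11,11],[15,13],[20,11],[22,10],[24,13],[27,0]]
[[7,5],[11,11],[15,13],[20,11],[22,10],[24,13],[27,0]]
[[7,5],[11,11],[15,13],[16,15],[18,13],[20,11],[22,10],[24,13],[27,0]]
[[7,5],[11,11],[15,13],[16,15],[18,13],[20,11],[22,10],[24,13],[27,0],[42,10],[44,0]]
[[7,5],[11,11],[15,13],[16,15],[18,13],[20,11],[22,14],[42,10],[44,0]]
[[7,5],[11,11],[15,13],[16,15],[18,13],[20,11],[22,14],[42,10],[44,0]]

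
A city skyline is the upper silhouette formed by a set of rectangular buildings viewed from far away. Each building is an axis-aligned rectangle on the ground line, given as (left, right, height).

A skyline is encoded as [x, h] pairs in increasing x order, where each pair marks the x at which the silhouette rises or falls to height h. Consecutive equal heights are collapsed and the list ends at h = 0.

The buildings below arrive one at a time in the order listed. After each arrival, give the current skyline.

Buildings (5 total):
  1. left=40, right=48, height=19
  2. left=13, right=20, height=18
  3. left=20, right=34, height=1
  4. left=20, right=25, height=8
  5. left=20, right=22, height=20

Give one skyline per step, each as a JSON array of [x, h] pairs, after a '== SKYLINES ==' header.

== SKYLINES ==
[[40,19],[48,0]]
[[13,18],[20,0],[40,19],[48,0]]
[[13,18],[20,1],[34,0],[40,19],[48,0]]
[[13,18],[20,8],[25,1],[34,0],[40,19],[48,0]]
[[13,18],[20,20],[22,8],[25,1],[34,0],[40,19],[48,0]]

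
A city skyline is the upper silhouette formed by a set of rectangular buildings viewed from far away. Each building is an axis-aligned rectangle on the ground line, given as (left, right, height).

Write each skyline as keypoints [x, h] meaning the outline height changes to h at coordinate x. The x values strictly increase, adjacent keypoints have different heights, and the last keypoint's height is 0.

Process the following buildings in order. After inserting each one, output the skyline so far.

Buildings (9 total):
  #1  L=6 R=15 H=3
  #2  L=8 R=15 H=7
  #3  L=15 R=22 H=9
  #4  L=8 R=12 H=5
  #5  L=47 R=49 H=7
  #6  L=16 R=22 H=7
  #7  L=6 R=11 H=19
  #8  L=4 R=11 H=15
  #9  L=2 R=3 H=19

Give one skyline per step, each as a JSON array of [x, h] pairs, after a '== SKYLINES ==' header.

== SKYLINES ==
[[6,3],[15,0]]
[[6,3],[8,7],[15,0]]
[[6,3],[8,7],[15,9],[22,0]]
[[6,3],[8,7],[15,9],[22,0]]
[[6,3],[8,7],[15,9],[22,0],[47,7],[49,0]]
[[6,3],[8,7],[15,9],[22,0],[47,7],[49,0]]
[[6,19],[11,7],[15,9],[22,0],[47,7],[49,0]]
[[4,15],[6,19],[11,7],[15,9],[22,0],[47,7],[49,0]]
[[2,19],[3,0],[4,15],[6,19],[11,7],[15,9],[22,0],[47,7],[49,0]]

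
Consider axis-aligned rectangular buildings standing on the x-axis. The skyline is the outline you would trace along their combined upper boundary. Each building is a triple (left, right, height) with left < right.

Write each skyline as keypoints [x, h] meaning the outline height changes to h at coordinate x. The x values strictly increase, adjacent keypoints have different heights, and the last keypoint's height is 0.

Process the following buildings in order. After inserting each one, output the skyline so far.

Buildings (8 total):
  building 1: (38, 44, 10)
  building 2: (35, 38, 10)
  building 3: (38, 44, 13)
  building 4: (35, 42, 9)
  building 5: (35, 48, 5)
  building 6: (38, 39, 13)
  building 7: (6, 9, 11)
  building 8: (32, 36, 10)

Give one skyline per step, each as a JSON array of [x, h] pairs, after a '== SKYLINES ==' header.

== SKYLINES ==
[[38,10],[44,0]]
[[35,10],[44,0]]
[[35,10],[38,13],[44,0]]
[[35,10],[38,13],[44,0]]
[[35,10],[38,13],[44,5],[48,0]]
[[35,10],[38,13],[44,5],[48,0]]
[[6,11],[9,0],[35,10],[38,13],[44,5],[48,0]]
[[6,11],[9,0],[32,10],[38,13],[44,5],[48,0]]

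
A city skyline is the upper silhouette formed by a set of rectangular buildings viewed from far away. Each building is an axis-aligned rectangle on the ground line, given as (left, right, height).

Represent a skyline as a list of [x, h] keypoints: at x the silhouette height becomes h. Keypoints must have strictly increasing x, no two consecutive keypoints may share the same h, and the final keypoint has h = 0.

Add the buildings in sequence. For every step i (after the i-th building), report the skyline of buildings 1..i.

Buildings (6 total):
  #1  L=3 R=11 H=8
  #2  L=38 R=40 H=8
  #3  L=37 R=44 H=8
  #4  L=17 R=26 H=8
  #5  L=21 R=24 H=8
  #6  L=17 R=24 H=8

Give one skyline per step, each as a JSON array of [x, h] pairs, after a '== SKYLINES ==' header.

== SKYLINES ==
[[3,8],[11,0]]
[[3,8],[11,0],[38,8],[40,0]]
[[3,8],[11,0],[37,8],[44,0]]
[[3,8],[11,0],[17,8],[26,0],[37,8],[44,0]]
[[3,8],[11,0],[17,8],[26,0],[37,8],[44,0]]
[[3,8],[11,0],[17,8],[26,0],[37,8],[44,0]]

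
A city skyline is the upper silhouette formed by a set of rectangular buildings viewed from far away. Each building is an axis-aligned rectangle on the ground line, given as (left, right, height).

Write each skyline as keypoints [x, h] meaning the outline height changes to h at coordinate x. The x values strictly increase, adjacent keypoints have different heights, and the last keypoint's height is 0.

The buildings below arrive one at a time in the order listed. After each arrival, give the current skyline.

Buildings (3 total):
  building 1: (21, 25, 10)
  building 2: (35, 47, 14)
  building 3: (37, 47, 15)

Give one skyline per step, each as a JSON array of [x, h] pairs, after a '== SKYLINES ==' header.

== SKYLINES ==
[[21,10],[25,0]]
[[21,10],[25,0],[35,14],[47,0]]
[[21,10],[25,0],[35,14],[37,15],[47,0]]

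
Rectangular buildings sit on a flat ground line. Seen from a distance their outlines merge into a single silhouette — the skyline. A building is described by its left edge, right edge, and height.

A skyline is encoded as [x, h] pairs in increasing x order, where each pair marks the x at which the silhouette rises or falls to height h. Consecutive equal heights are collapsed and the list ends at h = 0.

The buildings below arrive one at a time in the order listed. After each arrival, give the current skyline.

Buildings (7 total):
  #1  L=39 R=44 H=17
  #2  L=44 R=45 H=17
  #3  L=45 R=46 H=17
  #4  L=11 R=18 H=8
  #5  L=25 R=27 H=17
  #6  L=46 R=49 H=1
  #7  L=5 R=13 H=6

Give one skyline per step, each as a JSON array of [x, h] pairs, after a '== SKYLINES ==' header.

== SKYLINES ==
[[39,17],[44,0]]
[[39,17],[45,0]]
[[39,17],[46,0]]
[[11,8],[18,0],[39,17],[46,0]]
[[11,8],[18,0],[25,17],[27,0],[39,17],[46,0]]
[[11,8],[18,0],[25,17],[27,0],[39,17],[46,1],[49,0]]
[[5,6],[11,8],[18,0],[25,17],[27,0],[39,17],[46,1],[49,0]]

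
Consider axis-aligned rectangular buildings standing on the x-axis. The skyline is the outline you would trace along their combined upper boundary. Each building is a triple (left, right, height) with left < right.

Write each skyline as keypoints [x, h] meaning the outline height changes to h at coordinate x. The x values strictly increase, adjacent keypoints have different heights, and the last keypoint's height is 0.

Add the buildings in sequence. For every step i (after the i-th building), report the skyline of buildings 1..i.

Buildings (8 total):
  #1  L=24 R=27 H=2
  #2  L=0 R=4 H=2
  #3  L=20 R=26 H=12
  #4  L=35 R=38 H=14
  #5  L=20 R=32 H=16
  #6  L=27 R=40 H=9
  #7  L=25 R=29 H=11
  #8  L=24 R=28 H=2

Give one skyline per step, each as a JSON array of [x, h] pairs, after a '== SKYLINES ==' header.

== SKYLINES ==
[[24,2],[27,0]]
[[0,2],[4,0],[24,2],[27,0]]
[[0,2],[4,0],[20,12],[26,2],[27,0]]
[[0,2],[4,0],[20,12],[26,2],[27,0],[35,14],[38,0]]
[[0,2],[4,0],[20,16],[32,0],[35,14],[38,0]]
[[0,2],[4,0],[20,16],[32,9],[35,14],[38,9],[40,0]]
[[0,2],[4,0],[20,16],[32,9],[35,14],[38,9],[40,0]]
[[0,2],[4,0],[20,16],[32,9],[35,14],[38,9],[40,0]]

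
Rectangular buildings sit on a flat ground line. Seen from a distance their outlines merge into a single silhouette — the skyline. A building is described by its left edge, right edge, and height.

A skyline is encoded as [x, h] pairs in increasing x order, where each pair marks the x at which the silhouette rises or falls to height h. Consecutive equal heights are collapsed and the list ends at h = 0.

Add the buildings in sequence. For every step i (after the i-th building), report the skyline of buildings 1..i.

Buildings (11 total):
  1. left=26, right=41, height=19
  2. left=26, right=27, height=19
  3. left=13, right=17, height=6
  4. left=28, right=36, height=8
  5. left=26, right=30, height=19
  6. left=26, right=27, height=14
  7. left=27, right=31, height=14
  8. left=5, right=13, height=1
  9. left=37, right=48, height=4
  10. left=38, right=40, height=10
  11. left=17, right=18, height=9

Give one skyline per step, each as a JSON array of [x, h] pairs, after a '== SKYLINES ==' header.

== SKYLINES ==
[[26,19],[41,0]]
[[26,19],[41,0]]
[[13,6],[17,0],[26,19],[41,0]]
[[13,6],[17,0],[26,19],[41,0]]
[[13,6],[17,0],[26,19],[41,0]]
[[13,6],[17,0],[26,19],[41,0]]
[[13,6],[17,0],[26,19],[41,0]]
[[5,1],[13,6],[17,0],[26,19],[41,0]]
[[5,1],[13,6],[17,0],[26,19],[41,4],[48,0]]
[[5,1],[13,6],[17,0],[26,19],[41,4],[48,0]]
[[5,1],[13,6],[17,9],[18,0],[26,19],[41,4],[48,0]]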